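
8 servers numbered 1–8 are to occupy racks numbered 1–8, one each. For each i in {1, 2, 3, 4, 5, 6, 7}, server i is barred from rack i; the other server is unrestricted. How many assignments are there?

16687

Let Aᵢ (for 1 ≤ i ≤ 7) be the placements that put server i in its forbidden rack. Any j of these fix j positions, leaving (8−j)! ways to fill the rest, and there are C(7,j) ways to pick which j.
By inclusion–exclusion, the number of valid placements is Σ_{j=0}^{7} (−1)^j C(7,j)·(8−j)!.
Computing: 40320 − 35280 + 15120 − 4200 + 840 − 126 + 14 − 1 = 16687.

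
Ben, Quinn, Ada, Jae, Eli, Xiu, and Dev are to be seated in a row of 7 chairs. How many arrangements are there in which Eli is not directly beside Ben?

3600

There are 7! = 5040 arrangements in all. If Eli and Ben are adjacent, merging them into one block gives 2·(6)! = 1440 arrangements.
Complementary counting: 5040 − 1440 = 3600.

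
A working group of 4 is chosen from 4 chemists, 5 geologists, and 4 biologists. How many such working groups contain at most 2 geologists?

Split by how many geologists are chosen (0 through 2).
Sum: C(5,0)·C(8,4) + C(5,1)·C(8,3) + C(5,2)·C(8,2) = 70 + 280 + 280 = 630.

630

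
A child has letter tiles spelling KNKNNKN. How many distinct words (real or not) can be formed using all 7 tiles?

35

Letter multiplicities in KNKNNKN: K×3, N×4.
The number of distinct arrangements is 7!/(4!·3!) = 5040/144 = 35.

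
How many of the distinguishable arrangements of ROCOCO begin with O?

30

With the first slot taken by O, it remains to arrange the other 5 letters (RCOCO).
Those 5 letters have C appearing twice and O appearing twice, giving (5)!/(2!·2!) = 30.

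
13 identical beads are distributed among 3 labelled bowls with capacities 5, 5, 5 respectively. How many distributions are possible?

6

Ignoring the caps, the number of non-negative solutions to x_1+…+x_3 = 13 is C(15,2) = 105.
Subtract solutions that violate a single cap (substitute x_i' = x_i − (cap_i+1)): x_1 ≥ 6 gives C(9,2) = 36; x_2 ≥ 6 gives C(9,2) = 36; x_3 ≥ 6 gives C(9,2) = 36. Together 108.
Add back pairs where two caps are both exceeded: 3 + 3 + 3 = 9.
By inclusion–exclusion the count is 105 − 108 + 9 = 6.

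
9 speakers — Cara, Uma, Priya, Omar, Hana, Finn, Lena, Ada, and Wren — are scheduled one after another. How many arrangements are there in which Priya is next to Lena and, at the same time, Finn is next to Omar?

20160

Treat {Priya,Lena} as one block (2 orders) and {Finn,Omar} as another (2 orders).
That leaves 7 units to arrange: 2 × 2 × 7! = 4 × 5040 = 20160.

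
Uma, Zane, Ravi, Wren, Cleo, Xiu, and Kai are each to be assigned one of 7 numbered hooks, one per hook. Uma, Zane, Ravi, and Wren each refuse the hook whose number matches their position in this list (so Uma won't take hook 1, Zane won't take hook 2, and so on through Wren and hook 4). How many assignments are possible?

Let Aᵢ (for 1 ≤ i ≤ 4) be the placements that put person i in their forbidden hook. Any j of these fix j positions, leaving (7−j)! ways to fill the rest, and there are C(4,j) ways to pick which j.
By inclusion–exclusion, the number of valid placements is Σ_{j=0}^{4} (−1)^j C(4,j)·(7−j)!.
Computing: 5040 − 2880 + 720 − 96 + 6 = 2790.

2790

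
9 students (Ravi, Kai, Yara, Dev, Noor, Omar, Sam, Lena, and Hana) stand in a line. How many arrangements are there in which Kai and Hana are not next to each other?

282240

Of the 9! = 362880 arrangements, those with Kai and Hana adjacent number 2 × 8! = 80640 (treat the pair as a block with 2 internal orders).
So 362880 − 80640 = 282240 arrangements keep them apart.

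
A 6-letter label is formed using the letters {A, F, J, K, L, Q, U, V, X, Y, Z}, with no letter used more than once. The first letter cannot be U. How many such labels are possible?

302400

The first letter has 11−1 = 10 choices (anything except U).
The remaining 5 letters are filled from the other 10 symbols without repetition: 10 × 9 × 8 × 7 × 6 = 30240.
Total: 10 × 30240 = 302400.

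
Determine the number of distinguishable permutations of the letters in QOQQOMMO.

560

The 8 letters of QOQQOMMO have repeats: M appearing twice, O appearing 3 times, and Q appearing 3 times.
Dividing 8! = 40320 by 3!·3!·2! = 72 for the repeated letters gives 560.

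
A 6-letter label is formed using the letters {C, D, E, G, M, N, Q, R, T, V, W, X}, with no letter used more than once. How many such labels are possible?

665280

With no repetition, fill the 6 letters in order: 12 choices, then 11, down to 7.
That product is 12 × 11 × 10 × 9 × 8 × 7 = 665280.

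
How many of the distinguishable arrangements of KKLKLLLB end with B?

Fix B in the last position and arrange the remaining 7 letters.
Those 7 letters have K appearing 3 times and L appearing 4 times, giving (7)!/(4!·3!) = 35.

35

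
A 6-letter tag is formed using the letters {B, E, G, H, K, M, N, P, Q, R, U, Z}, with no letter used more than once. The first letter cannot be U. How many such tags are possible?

609840

The first letter has 12−1 = 11 choices (anything except U).
The remaining 5 letters are filled from the other 11 symbols without repetition: 11 × 10 × 9 × 8 × 7 = 55440.
Total: 11 × 55440 = 609840.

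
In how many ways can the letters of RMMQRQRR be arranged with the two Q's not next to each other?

315

There are 8!/(4!·2!·2!) = 420 arrangements of RMMQRQRR in total.
Arrangements with the Q's together: treat QQ as one letter, giving (7)!/(4!·2!) = 105.
Hence 420 − 105 = 315.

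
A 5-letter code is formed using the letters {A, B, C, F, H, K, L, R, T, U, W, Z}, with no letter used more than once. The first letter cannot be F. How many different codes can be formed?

The first letter has 12−1 = 11 choices (anything except F).
The remaining 4 letters are filled from the other 11 symbols without repetition: 11 × 10 × 9 × 8 = 7920.
Total: 11 × 7920 = 87120.

87120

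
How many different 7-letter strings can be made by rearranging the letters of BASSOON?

The 7 letters of BASSOON have repeats: O appearing twice and S appearing twice.
The number of distinct arrangements is 7!/(2!·2!) = 5040/4 = 1260.

1260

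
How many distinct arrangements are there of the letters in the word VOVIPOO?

420

Letter multiplicities in VOVIPOO: I×1, O×3, P×1, V×2.
Dividing 7! = 5040 by 3!·2! = 12 for the repeated letters gives 420.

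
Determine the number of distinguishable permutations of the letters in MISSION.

1260

The 7 letters of MISSION have repeats: I appearing twice and S appearing twice.
So there are 7! / (2!·2!) = 1260 distinguishable arrangements.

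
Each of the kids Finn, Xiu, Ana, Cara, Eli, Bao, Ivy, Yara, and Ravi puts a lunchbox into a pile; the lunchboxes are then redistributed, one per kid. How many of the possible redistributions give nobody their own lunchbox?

Let Aᵢ be the assignments in which kid i gets their own lunchbox. We want the size of the complement of A₁∪…∪A_9.
By inclusion–exclusion this is Σ_{j=0}^{9} (−1)^j C(9,j)·(9−j)!.
Computing: 362880 − 362880 + 181440 − 60480 + 15120 − 3024 + 504 − 72 + 9 − 1 = 133496.

133496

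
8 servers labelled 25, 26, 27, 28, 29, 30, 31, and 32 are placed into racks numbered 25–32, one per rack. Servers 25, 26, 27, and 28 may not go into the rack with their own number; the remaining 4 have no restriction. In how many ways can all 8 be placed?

Let Aᵢ (for 25 ≤ i ≤ 28) be the placements that put server i in its forbidden rack. Any j of these fix j positions, leaving (8−j)! ways to fill the rest, and there are C(4,j) ways to pick which j.
By inclusion–exclusion, the number of valid placements is Σ_{j=0}^{4} (−1)^j C(4,j)·(8−j)!.
Computing: 40320 − 20160 + 4320 − 480 + 24 = 24024.

24024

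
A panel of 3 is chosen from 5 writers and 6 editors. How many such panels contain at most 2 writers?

Split by how many writers are chosen (0 through 2).
Sum: C(5,0)·C(6,3) + C(5,1)·C(6,2) + C(5,2)·C(6,1) = 20 + 75 + 60 = 155.

155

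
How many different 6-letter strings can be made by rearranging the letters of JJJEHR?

120

JJJEHR has 6 letters with J appearing 3 times.
So there are 6! / (3!) = 120 distinguishable arrangements.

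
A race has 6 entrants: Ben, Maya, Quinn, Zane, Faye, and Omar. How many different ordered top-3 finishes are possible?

This is an ordered selection of 3 from 6: P(6,3).
That gives 6 × 5 × 4 = 120.

120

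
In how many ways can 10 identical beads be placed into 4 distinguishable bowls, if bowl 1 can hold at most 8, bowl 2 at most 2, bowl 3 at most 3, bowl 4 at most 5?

68

By stars and bars, unrestricted non-negative solutions to x_1+…+x_4 = 10 number C(10+3,3) = 286.
Subtract solutions that violate a single cap (substitute x_i' = x_i − (cap_i+1)): x_1 ≥ 9 gives C(4,3) = 4; x_2 ≥ 3 gives C(10,3) = 120; x_3 ≥ 4 gives C(9,3) = 84; x_4 ≥ 6 gives C(7,3) = 35. Together 243.
Add back pairs where two caps are both exceeded: 0 + 0 + 0 + 20 + 4 + 1 = 25.
By inclusion–exclusion the count is 286 − 243 + 25 = 68.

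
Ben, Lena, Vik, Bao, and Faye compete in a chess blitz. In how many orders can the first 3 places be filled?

There are 5 choices for 1st place, 4 for 2nd, and 3 for 3rd.
That gives 5 × 4 × 3 = 60.

60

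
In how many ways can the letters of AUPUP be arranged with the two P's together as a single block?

12

Treat the 2 copies of P as a single block. The multiset to arrange is then {PP, A, U, U}, 4 items in all.
That gives (4)!/(2!) = 12 arrangements.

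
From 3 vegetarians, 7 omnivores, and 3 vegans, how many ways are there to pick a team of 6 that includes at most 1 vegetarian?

966

Split by how many vegetarians are chosen (0 through 1).
Sum: C(3,0)·C(10,6) + C(3,1)·C(10,5) = 210 + 756 = 966.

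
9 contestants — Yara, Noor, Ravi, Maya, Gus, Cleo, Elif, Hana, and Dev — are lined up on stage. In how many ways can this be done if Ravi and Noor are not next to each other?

Of the 9! = 362880 arrangements, those with Ravi and Noor adjacent number 2 × 8! = 80640 (treat the pair as a block with 2 internal orders).
So 362880 − 80640 = 282240 arrangements keep them apart.

282240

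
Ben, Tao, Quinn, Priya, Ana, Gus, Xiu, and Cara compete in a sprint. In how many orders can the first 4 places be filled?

1680

This is an ordered selection of 4 from 8: P(8,4).
That gives 8 × 7 × 6 × 5 = 1680.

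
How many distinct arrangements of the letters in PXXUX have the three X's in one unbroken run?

6

Treat the 3 copies of X as a single block. The multiset to arrange is then {XXX, P, U}, 3 items in all.
All 3 items are distinct, so there are (3)! = 6 arrangements.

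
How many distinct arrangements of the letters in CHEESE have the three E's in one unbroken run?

Treat the 3 copies of E as a single block. The multiset to arrange is then {EEE, C, H, S}, 4 items in all.
All 4 items are distinct, so there are (4)! = 24 arrangements.

24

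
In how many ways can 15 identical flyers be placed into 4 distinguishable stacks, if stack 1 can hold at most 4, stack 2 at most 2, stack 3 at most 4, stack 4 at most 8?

19

By stars and bars, unrestricted non-negative solutions to x_1+…+x_4 = 15 number C(15+3,3) = 816.
Subtract solutions that violate a single cap (substitute x_i' = x_i − (cap_i+1)): x_1 ≥ 5 gives C(13,3) = 286; x_2 ≥ 3 gives C(15,3) = 455; x_3 ≥ 5 gives C(13,3) = 286; x_4 ≥ 9 gives C(9,3) = 84. Together 1111.
Add back pairs where two caps are both exceeded: 120 + 56 + 4 + 120 + 20 + 4 = 324.
Subtract triples: 10 + 0 + 0 + 0 = 10.
By inclusion–exclusion the count is 816 − 1111 + 324 − 10 = 19.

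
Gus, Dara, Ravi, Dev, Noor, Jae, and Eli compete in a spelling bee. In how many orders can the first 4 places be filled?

840

There are 7 choices for 1st place, 6 for 2nd, and so on down to 4 for position 4.
That gives 7 × 6 × 5 × 4 = 840.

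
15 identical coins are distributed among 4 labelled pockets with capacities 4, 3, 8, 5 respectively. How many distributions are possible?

By stars and bars, unrestricted non-negative solutions to x_1+…+x_4 = 15 number C(15+3,3) = 816.
Subtract solutions that violate a single cap (substitute x_i' = x_i − (cap_i+1)): x_1 ≥ 5 gives C(13,3) = 286; x_2 ≥ 4 gives C(14,3) = 364; x_3 ≥ 9 gives C(9,3) = 84; x_4 ≥ 6 gives C(12,3) = 220. Together 954.
Add back pairs where two caps are both exceeded: 84 + 4 + 35 + 10 + 56 + 1 = 190.
Subtract triples: 0 + 1 + 0 + 0 = 1.
By inclusion–exclusion the count is 816 − 954 + 190 − 1 = 51.

51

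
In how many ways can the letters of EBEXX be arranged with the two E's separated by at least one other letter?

18

Total arrangements of EBEXX: 5!/(2!·2!) = 30.
Arrangements with the E's together: treat EE as one letter, giving (4)!/(2!) = 12.
Hence 30 − 12 = 18.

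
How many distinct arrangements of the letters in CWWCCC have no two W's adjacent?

10

Total arrangements of CWWCCC: 6!/(4!·2!) = 15.
Arrangements with the W's together: treat WW as one letter, giving (5)!/(4!) = 5.
Subtracting, 15 − 5 = 10 arrangements keep the W's apart.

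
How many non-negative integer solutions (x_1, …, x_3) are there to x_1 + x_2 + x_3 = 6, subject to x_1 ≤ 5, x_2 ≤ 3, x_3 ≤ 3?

Ignoring the caps, the number of non-negative solutions to x_1+…+x_3 = 6 is C(8,2) = 28.
Subtract solutions that violate a single cap (substitute x_i' = x_i − (cap_i+1)): x_1 ≥ 6 gives C(2,2) = 1; x_2 ≥ 4 gives C(4,2) = 6; x_3 ≥ 4 gives C(4,2) = 6. Together 13.
No two caps can be exceeded simultaneously, so the pair terms are all 0.
By inclusion–exclusion the count is 28 − 13 + 0 = 15.

15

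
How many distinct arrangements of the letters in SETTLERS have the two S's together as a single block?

Treat the 2 copies of S as a single block. The multiset to arrange is then {SS, E, E, L, R, T, T}, 7 items in all.
That gives (7)!/(2!·2!) = 1260 arrangements.

1260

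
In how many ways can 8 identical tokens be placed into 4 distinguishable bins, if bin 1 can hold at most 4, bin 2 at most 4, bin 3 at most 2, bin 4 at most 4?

52

Ignoring the caps, the number of non-negative solutions to x_1+…+x_4 = 8 is C(11,3) = 165.
Subtract solutions that violate a single cap (substitute x_i' = x_i − (cap_i+1)): x_1 ≥ 5 gives C(6,3) = 20; x_2 ≥ 5 gives C(6,3) = 20; x_3 ≥ 3 gives C(8,3) = 56; x_4 ≥ 5 gives C(6,3) = 20. Together 116.
Add back pairs where two caps are both exceeded: 0 + 1 + 0 + 1 + 0 + 1 = 3.
By inclusion–exclusion the count is 165 − 116 + 3 = 52.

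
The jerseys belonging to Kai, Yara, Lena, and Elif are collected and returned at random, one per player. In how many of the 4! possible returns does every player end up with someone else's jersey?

Count assignments avoiding every fixed point. For any j of the 4 players fixed to their old jersey, the other 4−j can be arranged in (4−j)! ways.
By inclusion–exclusion this is Σ_{j=0}^{4} (−1)^j C(4,j)·(4−j)!.
Computing: 24 − 24 + 12 − 4 + 1 = 9.

9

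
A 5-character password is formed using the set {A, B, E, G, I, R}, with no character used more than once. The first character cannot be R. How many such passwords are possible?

600

The first character has 6−1 = 5 choices (anything except R).
The remaining 4 characters are filled from the other 5 symbols without repetition: 5 × 4 × 3 × 2 = 120.
Total: 5 × 120 = 600.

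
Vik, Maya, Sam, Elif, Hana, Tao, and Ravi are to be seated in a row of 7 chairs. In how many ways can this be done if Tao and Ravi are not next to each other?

3600

Of the 7! = 5040 arrangements, those with Tao and Ravi adjacent number 2 × 6! = 1440 (treat the pair as a block with 2 internal orders).
Complementary counting: 5040 − 1440 = 3600.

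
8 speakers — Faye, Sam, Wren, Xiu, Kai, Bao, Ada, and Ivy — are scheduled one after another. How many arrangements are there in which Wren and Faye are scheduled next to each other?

Treat {Wren, Faye} as a single unit. There are 7 units to order, and the pair itself can be ordered 2 ways.
That gives 2 × 7! = 2 × 5040 = 10080.

10080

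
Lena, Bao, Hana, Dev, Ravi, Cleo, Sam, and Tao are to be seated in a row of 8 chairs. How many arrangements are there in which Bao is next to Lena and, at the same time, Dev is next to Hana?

Treat {Bao,Lena} as one block (2 orders) and {Dev,Hana} as another (2 orders).
That leaves 6 units to arrange: 2 × 2 × 6! = 4 × 720 = 2880.

2880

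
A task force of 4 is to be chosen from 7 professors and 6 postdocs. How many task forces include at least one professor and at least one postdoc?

Total 4-person selections from all 13: C(13,4) = 715.
Subtract selections that omit an entire group: no professors → C(6,4) = 15; no postdocs → C(7,4) = 35.
Both groups omitted at once is impossible, so 715 − 50 = 665.

665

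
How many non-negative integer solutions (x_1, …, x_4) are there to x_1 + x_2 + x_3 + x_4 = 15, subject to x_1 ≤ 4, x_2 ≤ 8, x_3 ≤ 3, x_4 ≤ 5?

51

Without the upper bounds there are C(18,3) = 816 ways to split 15 among 4 variables.
Subtract solutions that violate a single cap (substitute x_i' = x_i − (cap_i+1)): x_1 ≥ 5 gives C(13,3) = 286; x_2 ≥ 9 gives C(9,3) = 84; x_3 ≥ 4 gives C(14,3) = 364; x_4 ≥ 6 gives C(12,3) = 220. Together 954.
Add back pairs where two caps are both exceeded: 4 + 84 + 35 + 10 + 1 + 56 = 190.
Subtract triples: 0 + 0 + 1 + 0 = 1.
By inclusion–exclusion the count is 816 − 954 + 190 − 1 = 51.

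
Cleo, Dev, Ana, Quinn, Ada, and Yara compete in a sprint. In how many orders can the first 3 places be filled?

120

There are 6 choices for 1st place, 5 for 2nd, and 4 for 3rd.
That gives 6 × 5 × 4 = 120.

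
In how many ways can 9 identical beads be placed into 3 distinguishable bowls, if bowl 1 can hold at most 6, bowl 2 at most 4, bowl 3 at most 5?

Ignoring the caps, the number of non-negative solutions to x_1+…+x_3 = 9 is C(11,2) = 55.
Subtract solutions that violate a single cap (substitute x_i' = x_i − (cap_i+1)): x_1 ≥ 7 gives C(4,2) = 6; x_2 ≥ 5 gives C(6,2) = 15; x_3 ≥ 6 gives C(5,2) = 10. Together 31.
No two caps can be exceeded simultaneously, so the pair terms are all 0.
By inclusion–exclusion the count is 55 − 31 + 0 = 24.

24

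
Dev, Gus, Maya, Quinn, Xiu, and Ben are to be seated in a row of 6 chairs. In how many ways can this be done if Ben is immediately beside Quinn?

Treat {Ben, Quinn} as a single unit. There are 5 units to order, and the pair itself can be ordered 2 ways.
That gives 2 × 5! = 2 × 120 = 240.

240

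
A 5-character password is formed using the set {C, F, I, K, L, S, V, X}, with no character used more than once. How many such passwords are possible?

6720

This is a permutation of 5 out of 8: P(8,5) = 8!/3!.
8 × 7 × 6 × 5 × 4 = 6720.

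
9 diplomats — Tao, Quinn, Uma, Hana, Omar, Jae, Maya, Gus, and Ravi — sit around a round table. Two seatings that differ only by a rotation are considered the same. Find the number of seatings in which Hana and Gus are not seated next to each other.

30240

Without the restriction there are (8)! = 40320 seatings.
Those with Hana next to Gus: fuse the pair into one unit and seat 8 units around a circle — 2·(7)! = 10080.
Subtracting, 40320 − 10080 = 30240.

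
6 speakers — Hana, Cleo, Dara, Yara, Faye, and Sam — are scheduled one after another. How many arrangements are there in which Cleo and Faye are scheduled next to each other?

240

Treat {Cleo, Faye} as a single unit. There are 5 units to order, and the pair itself can be ordered 2 ways.
That gives 2 × 5! = 2 × 120 = 240.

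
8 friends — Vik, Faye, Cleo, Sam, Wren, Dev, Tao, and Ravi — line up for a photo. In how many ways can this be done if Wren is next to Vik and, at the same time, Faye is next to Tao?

2880

Treat {Wren,Vik} as one block (2 orders) and {Faye,Tao} as another (2 orders).
That leaves 6 units to arrange: 2 × 2 × 6! = 4 × 720 = 2880.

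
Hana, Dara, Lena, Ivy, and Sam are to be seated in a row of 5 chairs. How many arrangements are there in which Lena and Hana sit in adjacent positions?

48

Glue Lena and Hana into one block (2 internal orders), leaving 4 units to arrange in a row.
So the count is 2·(4)! = 48.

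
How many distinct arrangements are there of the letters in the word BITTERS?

Letter multiplicities in BITTERS: B×1, E×1, I×1, R×1, S×1, T×2.
Dividing 7! = 5040 by 2! = 2 for the repeated letters gives 2520.

2520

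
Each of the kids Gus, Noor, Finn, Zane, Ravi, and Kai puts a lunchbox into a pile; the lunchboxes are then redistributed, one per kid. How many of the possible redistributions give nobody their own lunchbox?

265

Count assignments avoiding every fixed point. For any j of the 6 kids fixed to their own lunchbox, the other 6−j can be arranged in (6−j)! ways.
By inclusion–exclusion this is Σ_{j=0}^{6} (−1)^j C(6,j)·(6−j)!.
Computing: 720 − 720 + 360 − 120 + 30 − 6 + 1 = 265.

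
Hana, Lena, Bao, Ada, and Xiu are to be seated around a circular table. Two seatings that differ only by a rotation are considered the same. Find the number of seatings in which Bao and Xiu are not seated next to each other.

12

Without the restriction there are (4)! = 24 seatings.
Seatings with Bao beside Xiu: treat them as a block with 2 internal orders, giving 2 × (3)! = 12.
Subtracting, 24 − 12 = 12.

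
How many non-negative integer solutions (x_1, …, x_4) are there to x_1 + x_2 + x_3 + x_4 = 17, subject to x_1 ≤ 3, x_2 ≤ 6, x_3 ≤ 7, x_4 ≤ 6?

52

Ignoring the caps, the number of non-negative solutions to x_1+…+x_4 = 17 is C(20,3) = 1140.
Subtract solutions that violate a single cap (substitute x_i' = x_i − (cap_i+1)): x_1 ≥ 4 gives C(16,3) = 560; x_2 ≥ 7 gives C(13,3) = 286; x_3 ≥ 8 gives C(12,3) = 220; x_4 ≥ 7 gives C(13,3) = 286. Together 1352.
Add back pairs where two caps are both exceeded: 84 + 56 + 84 + 10 + 20 + 10 = 264.
By inclusion–exclusion the count is 1140 − 1352 + 264 = 52.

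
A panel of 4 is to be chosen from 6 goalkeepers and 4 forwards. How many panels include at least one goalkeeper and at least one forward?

194

Total 4-person selections from all 10: C(10,4) = 210.
Subtract selections that omit an entire group: no goalkeepers → C(4,4) = 1; no forwards → C(6,4) = 15.
Both groups omitted at once is impossible, so 210 − 16 = 194.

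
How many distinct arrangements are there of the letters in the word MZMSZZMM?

280

The 8 letters of MZMSZZMM have repeats: M appearing 4 times and Z appearing 3 times.
The number of distinct arrangements is 8!/(4!·3!) = 40320/144 = 280.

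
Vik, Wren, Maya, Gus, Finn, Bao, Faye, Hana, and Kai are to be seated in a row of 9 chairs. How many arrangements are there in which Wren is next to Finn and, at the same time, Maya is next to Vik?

20160

Treat {Wren,Finn} as one block (2 orders) and {Maya,Vik} as another (2 orders).
That leaves 7 units to arrange: 2 × 2 × 7! = 4 × 5040 = 20160.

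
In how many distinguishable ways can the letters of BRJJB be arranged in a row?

Letter multiplicities in BRJJB: B×2, J×2, R×1.
The number of distinct arrangements is 5!/(2!·2!) = 120/4 = 30.

30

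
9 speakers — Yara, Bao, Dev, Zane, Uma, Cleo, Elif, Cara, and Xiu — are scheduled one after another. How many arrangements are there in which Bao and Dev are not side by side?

282240

There are 9! = 362880 arrangements in all. If Bao and Dev are adjacent, merging them into one block gives 2·(8)! = 80640 arrangements.
Complementary counting: 362880 − 80640 = 282240.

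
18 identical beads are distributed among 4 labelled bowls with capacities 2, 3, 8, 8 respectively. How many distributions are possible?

Ignoring the caps, the number of non-negative solutions to x_1+…+x_4 = 18 is C(21,3) = 1330.
Subtract solutions that violate a single cap (substitute x_i' = x_i − (cap_i+1)): x_1 ≥ 3 gives C(18,3) = 816; x_2 ≥ 4 gives C(17,3) = 680; x_3 ≥ 9 gives C(12,3) = 220; x_4 ≥ 9 gives C(12,3) = 220. Together 1936.
Add back pairs where two caps are both exceeded: 364 + 84 + 84 + 56 + 56 + 1 = 645.
Subtract triples: 10 + 10 + 0 + 0 = 20.
By inclusion–exclusion the count is 1330 − 1936 + 645 − 20 = 19.

19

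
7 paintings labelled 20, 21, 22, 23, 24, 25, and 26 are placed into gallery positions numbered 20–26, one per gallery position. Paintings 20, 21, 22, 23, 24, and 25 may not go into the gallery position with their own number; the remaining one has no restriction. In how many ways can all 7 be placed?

Let Aᵢ (for 20 ≤ i ≤ 25) be the placements that put painting i in its forbidden gallery position. Any j of these fix j positions, leaving (7−j)! ways to fill the rest, and there are C(6,j) ways to pick which j.
By inclusion–exclusion, the number of valid placements is Σ_{j=0}^{6} (−1)^j C(6,j)·(7−j)!.
Computing: 5040 − 4320 + 1800 − 480 + 90 − 12 + 1 = 2119.

2119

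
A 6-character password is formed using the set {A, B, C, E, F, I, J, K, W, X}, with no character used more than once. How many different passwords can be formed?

151200

With no repetition, fill the 6 characters in order: 10 choices, then 9, down to 5.
That product is 10 × 9 × 8 × 7 × 6 × 5 = 151200.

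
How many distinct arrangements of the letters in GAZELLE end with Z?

180

Fix Z in the last position and arrange the remaining 6 letters.
Those 6 letters have E appearing twice and L appearing twice, giving (6)!/(2!·2!) = 180.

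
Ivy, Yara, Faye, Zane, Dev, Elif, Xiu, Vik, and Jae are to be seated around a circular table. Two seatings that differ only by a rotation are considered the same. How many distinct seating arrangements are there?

Around a circle, 9 distinct people have 9!/9 = (8)! = 40320 rotationally distinct seatings.

40320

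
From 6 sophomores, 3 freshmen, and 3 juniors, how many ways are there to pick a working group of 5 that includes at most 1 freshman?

504

Split by how many freshmen are chosen (0 through 1).
Sum: C(3,0)·C(9,5) + C(3,1)·C(9,4) = 126 + 378 = 504.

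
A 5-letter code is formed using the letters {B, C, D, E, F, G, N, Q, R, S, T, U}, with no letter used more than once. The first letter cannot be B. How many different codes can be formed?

The first letter has 12−1 = 11 choices (anything except B).
The remaining 4 letters are filled from the other 11 symbols without repetition: 11 × 10 × 9 × 8 = 7920.
Total: 11 × 7920 = 87120.

87120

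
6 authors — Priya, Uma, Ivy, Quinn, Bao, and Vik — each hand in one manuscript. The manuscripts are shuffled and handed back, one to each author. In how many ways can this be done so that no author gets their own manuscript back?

265

Count assignments avoiding every fixed point. For any j of the 6 authors fixed to their own manuscript, the other 6−j can be arranged in (6−j)! ways.
By inclusion–exclusion this is Σ_{j=0}^{6} (−1)^j C(6,j)·(6−j)!.
Computing: 720 − 720 + 360 − 120 + 30 − 6 + 1 = 265.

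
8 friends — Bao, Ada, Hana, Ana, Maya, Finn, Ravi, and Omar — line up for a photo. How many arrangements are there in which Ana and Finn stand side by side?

Treat {Ana, Finn} as a single unit. There are 7 units to order, and the pair itself can be ordered 2 ways.
So the count is 2·(7)! = 10080.

10080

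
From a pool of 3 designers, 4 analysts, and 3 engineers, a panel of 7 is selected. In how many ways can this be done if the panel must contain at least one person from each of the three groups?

118

Total 7-person selections from all 10: C(10,7) = 120.
Selections missing a whole group: no designers → C(7,7) = 1; no analysts → C(6,7) = 0; no engineers → C(7,7) = 1.
Add back selections omitting two groups (i.e. drawn from a single group): C(3,7) + C(4,7) + C(3,7) = 0.
By inclusion–exclusion: 120 − 2 + 0 = 118.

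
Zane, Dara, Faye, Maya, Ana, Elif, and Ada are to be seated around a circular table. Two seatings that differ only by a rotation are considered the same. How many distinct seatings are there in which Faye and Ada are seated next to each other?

240

Glue Faye and Ada into a block (2 internal orders). Seating 6 units around a circle gives (5)! arrangements.
So 2 × (5)! = 2 × 120 = 240.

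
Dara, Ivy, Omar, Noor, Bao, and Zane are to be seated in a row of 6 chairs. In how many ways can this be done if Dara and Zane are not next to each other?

480

There are 6! = 720 arrangements in all. If Dara and Zane are adjacent, merging them into one block gives 2·(5)! = 240 arrangements.
Complementary counting: 720 − 240 = 480.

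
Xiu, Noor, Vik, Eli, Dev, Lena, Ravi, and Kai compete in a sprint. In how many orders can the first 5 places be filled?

This is an ordered selection of 5 from 8: P(8,5).
That gives 8 × 7 × 6 × 5 × 4 = 6720.

6720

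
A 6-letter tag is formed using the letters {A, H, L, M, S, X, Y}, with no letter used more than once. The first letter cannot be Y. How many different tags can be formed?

4320

The first letter has 7−1 = 6 choices (anything except Y).
The remaining 5 letters are filled from the other 6 symbols without repetition: 6 × 5 × 4 × 3 × 2 = 720.
Total: 6 × 720 = 4320.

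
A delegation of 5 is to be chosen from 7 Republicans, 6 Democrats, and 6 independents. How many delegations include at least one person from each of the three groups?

Total 5-person selections from all 19: C(19,5) = 11628.
Subtract selections that omit an entire group: no Republicans → C(12,5) = 792; no Democrats → C(13,5) = 1287; no independents → C(13,5) = 1287.
Add back selections omitting two groups (i.e. drawn from a single group): C(7,5) + C(6,5) + C(6,5) = 33.
By inclusion–exclusion: 11628 − 3366 + 33 = 8295.

8295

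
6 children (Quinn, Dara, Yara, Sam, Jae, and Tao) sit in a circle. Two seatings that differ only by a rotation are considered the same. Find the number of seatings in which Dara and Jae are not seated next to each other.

Without the restriction there are (5)! = 120 seatings.
Those with Dara next to Jae: fuse the pair into one unit and seat 5 units around a circle — 2·(4)! = 48.
Subtracting, 120 − 48 = 72.

72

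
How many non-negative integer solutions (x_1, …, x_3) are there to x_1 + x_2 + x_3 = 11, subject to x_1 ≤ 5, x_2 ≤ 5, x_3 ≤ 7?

26

Ignoring the caps, the number of non-negative solutions to x_1+…+x_3 = 11 is C(13,2) = 78.
Subtract solutions that violate a single cap (substitute x_i' = x_i − (cap_i+1)): x_1 ≥ 6 gives C(7,2) = 21; x_2 ≥ 6 gives C(7,2) = 21; x_3 ≥ 8 gives C(5,2) = 10. Together 52.
No two caps can be exceeded simultaneously, so the pair terms are all 0.
By inclusion–exclusion the count is 78 − 52 + 0 = 26.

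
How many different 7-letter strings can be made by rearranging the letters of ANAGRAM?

The 7 letters of ANAGRAM have repeats: A appearing 3 times.
So there are 7! / (3!) = 840 distinguishable arrangements.

840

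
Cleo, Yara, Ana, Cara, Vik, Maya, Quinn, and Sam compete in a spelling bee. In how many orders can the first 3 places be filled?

336

There are 8 choices for 1st place, 7 for 2nd, and 6 for 3rd.
That gives 8 × 7 × 6 = 336.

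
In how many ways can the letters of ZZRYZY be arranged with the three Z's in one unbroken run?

Treat the 3 copies of Z as a single block. The multiset to arrange is then {ZZZ, R, Y, Y}, 4 items in all.
That gives (4)!/(2!) = 12 arrangements.

12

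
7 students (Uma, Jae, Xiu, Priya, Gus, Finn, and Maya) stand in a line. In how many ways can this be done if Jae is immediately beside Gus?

Glue Jae and Gus into one block (2 internal orders), leaving 6 units to arrange in a row.
That gives 2 × 6! = 2 × 720 = 1440.

1440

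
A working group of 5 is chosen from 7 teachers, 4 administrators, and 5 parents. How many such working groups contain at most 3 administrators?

Split by how many administrators are chosen (0 through 3).
Sum: C(4,0)·C(12,5) + C(4,1)·C(12,4) + C(4,2)·C(12,3) + C(4,3)·C(12,2) = 792 + 1980 + 1320 + 264 = 4356.

4356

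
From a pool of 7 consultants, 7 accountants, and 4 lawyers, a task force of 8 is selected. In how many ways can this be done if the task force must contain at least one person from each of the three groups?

40425

Unrestricted: C(18,8) = 43758 ways to pick any 8 of the 18.
Subtract selections that omit an entire group: no consultants → C(11,8) = 165; no accountants → C(11,8) = 165; no lawyers → C(14,8) = 3003.
Add back selections omitting two groups (i.e. drawn from a single group): C(7,8) + C(7,8) + C(4,8) = 0.
By inclusion–exclusion: 43758 − 3333 + 0 = 40425.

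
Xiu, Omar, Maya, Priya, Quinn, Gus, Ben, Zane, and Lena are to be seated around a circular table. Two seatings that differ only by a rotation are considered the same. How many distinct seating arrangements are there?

40320

Seat Xiu anywhere (absorbing the rotational symmetry), then permute the other 8: (8)! = 40320.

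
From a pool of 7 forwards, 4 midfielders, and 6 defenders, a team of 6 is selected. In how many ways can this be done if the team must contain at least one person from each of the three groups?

9996

Unrestricted: C(17,6) = 12376 ways to pick any 6 of the 17.
Subtract selections that omit an entire group: no forwards → C(10,6) = 210; no midfielders → C(13,6) = 1716; no defenders → C(11,6) = 462.
Add back selections omitting two groups (i.e. drawn from a single group): C(7,6) + C(4,6) + C(6,6) = 8.
By inclusion–exclusion: 12376 − 2388 + 8 = 9996.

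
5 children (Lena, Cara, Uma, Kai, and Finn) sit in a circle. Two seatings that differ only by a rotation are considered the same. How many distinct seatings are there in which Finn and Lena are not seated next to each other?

All circular seatings of 5 people number (4)! = 24.
Seatings with Finn beside Lena: treat them as a block with 2 internal orders, giving 2 × (3)! = 12.
Subtracting, 24 − 12 = 12.

12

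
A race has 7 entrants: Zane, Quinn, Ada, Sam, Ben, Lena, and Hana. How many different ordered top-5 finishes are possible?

2520

There are 7 choices for 1st place, 6 for 2nd, and so on down to 3 for position 5.
That gives 7 × 6 × 5 × 4 × 3 = 2520.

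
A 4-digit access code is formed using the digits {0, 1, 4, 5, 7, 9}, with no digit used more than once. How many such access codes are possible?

360

Choose and order 4 of the 6 symbols: the first digit has 6 options, the next 5, then 4, 3.
That product is 6 × 5 × 4 × 3 = 360.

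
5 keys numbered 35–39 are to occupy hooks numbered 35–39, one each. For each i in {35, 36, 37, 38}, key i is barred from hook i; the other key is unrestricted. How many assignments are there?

53

Let Aᵢ (for 35 ≤ i ≤ 38) be the placements that put key i in its forbidden hook. Any j of these fix j positions, leaving (5−j)! ways to fill the rest, and there are C(4,j) ways to pick which j.
By inclusion–exclusion, the number of valid placements is Σ_{j=0}^{4} (−1)^j C(4,j)·(5−j)!.
Computing: 120 − 96 + 36 − 8 + 1 = 53.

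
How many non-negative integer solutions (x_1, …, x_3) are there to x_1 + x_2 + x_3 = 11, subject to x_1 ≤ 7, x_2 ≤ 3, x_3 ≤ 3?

6

Without the upper bounds there are C(13,2) = 78 ways to split 11 among 3 variables.
Subtract solutions that violate a single cap (substitute x_i' = x_i − (cap_i+1)): x_1 ≥ 8 gives C(5,2) = 10; x_2 ≥ 4 gives C(9,2) = 36; x_3 ≥ 4 gives C(9,2) = 36. Together 82.
Add back pairs where two caps are both exceeded: 0 + 0 + 10 = 10.
By inclusion–exclusion the count is 78 − 82 + 10 = 6.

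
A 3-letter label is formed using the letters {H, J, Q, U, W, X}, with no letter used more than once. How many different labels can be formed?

With no repetition, fill the 3 letters in order: 6 choices, then 5, down to 4.
That product is 6 × 5 × 4 = 120.

120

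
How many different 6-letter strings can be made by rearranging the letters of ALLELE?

The 6 letters of ALLELE have repeats: E appearing twice and L appearing 3 times.
Dividing 6! = 720 by 3!·2! = 12 for the repeated letters gives 60.

60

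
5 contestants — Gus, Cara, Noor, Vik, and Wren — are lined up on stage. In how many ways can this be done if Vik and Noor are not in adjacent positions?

Of the 5! = 120 arrangements, those with Vik and Noor adjacent number 2 × 4! = 48 (treat the pair as a block with 2 internal orders).
So 120 − 48 = 72 arrangements keep them apart.

72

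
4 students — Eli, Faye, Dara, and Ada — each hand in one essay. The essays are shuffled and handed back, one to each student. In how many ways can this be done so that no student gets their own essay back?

Let Aᵢ be the assignments in which student i gets their own essay. We want the size of the complement of A₁∪…∪A_4.
By inclusion–exclusion this is Σ_{j=0}^{4} (−1)^j C(4,j)·(4−j)!.
Computing: 24 − 24 + 12 − 4 + 1 = 9.

9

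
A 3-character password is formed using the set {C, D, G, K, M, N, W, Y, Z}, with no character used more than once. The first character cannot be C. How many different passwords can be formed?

The first character has 9−1 = 8 choices (anything except C).
The remaining 2 characters are filled from the other 8 symbols without repetition: 8 × 7 = 56.
Total: 8 × 56 = 448.

448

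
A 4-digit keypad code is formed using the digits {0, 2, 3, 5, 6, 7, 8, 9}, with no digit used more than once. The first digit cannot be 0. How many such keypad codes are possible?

The first digit has 8−1 = 7 choices (anything except 0).
The remaining 3 digits are filled from the other 7 symbols without repetition: 7 × 6 × 5 = 210.
Total: 7 × 210 = 1470.

1470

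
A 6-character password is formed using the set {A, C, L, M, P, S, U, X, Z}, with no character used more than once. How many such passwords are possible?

60480

This is a permutation of 6 out of 9: P(9,6) = 9!/3!.
9 × 8 × 7 × 6 × 5 × 4 = 60480.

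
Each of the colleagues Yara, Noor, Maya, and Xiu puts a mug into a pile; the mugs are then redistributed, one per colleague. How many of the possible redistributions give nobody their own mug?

9

This is the derangement count D_4: permutations of 4 items with no fixed point.
By inclusion–exclusion this is Σ_{j=0}^{4} (−1)^j C(4,j)·(4−j)!.
Computing: 24 − 24 + 12 − 4 + 1 = 9.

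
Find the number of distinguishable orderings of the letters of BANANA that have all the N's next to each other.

20

Treat the 2 copies of N as a single block. The multiset to arrange is then {NN, A, A, A, B}, 5 items in all.
That gives (5)!/(3!) = 20 arrangements.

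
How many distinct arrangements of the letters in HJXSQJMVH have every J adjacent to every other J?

20160

Treat the 2 copies of J as a single block. The multiset to arrange is then {JJ, H, H, M, Q, S, V, X}, 8 items in all.
That gives (8)!/(2!) = 20160 arrangements.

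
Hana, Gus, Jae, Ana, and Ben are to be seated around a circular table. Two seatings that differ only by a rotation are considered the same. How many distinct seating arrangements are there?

24

Around a circle, 5 distinct people have 5!/5 = (4)! = 24 rotationally distinct seatings.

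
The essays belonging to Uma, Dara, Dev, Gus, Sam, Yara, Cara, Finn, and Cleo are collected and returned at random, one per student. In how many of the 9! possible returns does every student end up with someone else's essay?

This is the derangement count D_9: permutations of 9 items with no fixed point.
By inclusion–exclusion this is Σ_{j=0}^{9} (−1)^j C(9,j)·(9−j)!.
Computing: 362880 − 362880 + 181440 − 60480 + 15120 − 3024 + 504 − 72 + 9 − 1 = 133496.

133496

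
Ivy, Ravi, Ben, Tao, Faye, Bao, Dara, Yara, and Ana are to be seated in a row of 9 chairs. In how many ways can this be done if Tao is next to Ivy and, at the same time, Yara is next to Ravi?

20160

Treat {Tao,Ivy} as one block (2 orders) and {Yara,Ravi} as another (2 orders).
That leaves 7 units to arrange: 2 × 2 × 7! = 4 × 5040 = 20160.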